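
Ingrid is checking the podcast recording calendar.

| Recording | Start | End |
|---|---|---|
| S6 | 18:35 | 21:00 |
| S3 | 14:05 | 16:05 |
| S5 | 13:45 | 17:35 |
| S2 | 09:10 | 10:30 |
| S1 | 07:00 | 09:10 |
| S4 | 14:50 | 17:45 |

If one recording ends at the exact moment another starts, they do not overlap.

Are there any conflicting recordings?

Yes

Check each pair: they overlap iff neither finishes before the other starts.
Sorted by start: S1, S2, S5, S3, S4, S6.
S2 starts exactly when S1 ends (back-to-back, no overlap) — done with S1.
S5 starts after S2 ends — done with S2.
S3 starts before S5 ends → S5 and S3 overlap.
That's a conflict, so the schedule is not conflict-free.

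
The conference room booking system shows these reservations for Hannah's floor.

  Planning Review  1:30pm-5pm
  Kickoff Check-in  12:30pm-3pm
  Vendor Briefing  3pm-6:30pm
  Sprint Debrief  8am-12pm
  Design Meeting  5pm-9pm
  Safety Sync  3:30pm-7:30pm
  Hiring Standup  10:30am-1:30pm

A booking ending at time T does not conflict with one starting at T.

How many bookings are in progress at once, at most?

3

Walk through starts and ends in time order (an end at T is processed before a start at T):
8am start Sprint Debrief → 1
10:30am start Hiring Standup → 2
12pm end Sprint Debrief → 1
12:30pm start Kickoff Check-in → 2
1:30pm end Hiring Standup → 1
1:30pm start Planning Review → 2
3pm end Kickoff Check-in → 1
3pm start Vendor Briefing → 2
3:30pm start Safety Sync → 3
5pm end Planning Review → 2
5pm start Design Meeting → 3
6:30pm end Vendor Briefing → 2
7:30pm end Safety Sync → 1
9pm end Design Meeting → 0
Peak is 3, at 3:30pm (Planning Review, Safety Sync, Vendor Briefing).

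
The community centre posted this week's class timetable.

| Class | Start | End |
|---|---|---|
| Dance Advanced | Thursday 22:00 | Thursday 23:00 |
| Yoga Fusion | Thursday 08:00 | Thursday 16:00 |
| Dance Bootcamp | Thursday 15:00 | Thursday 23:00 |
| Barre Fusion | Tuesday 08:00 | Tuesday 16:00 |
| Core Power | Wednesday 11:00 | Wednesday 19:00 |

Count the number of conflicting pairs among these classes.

2

Sorted by start: Barre Fusion, Core Power, Yoga Fusion, Dance Bootcamp, Dance Advanced.
Core Power starts after Barre Fusion ends — done with Barre Fusion.
Yoga Fusion starts after Core Power ends — done with Core Power.
Dance Bootcamp starts before Yoga Fusion ends → Yoga Fusion and Dance Bootcamp overlap.
Dance Advanced starts after Yoga Fusion ends.
Dance Advanced starts before Dance Bootcamp ends → Dance Bootcamp and Dance Advanced overlap.
Overlapping pairs: Dance Advanced & Dance Bootcamp, Dance Bootcamp & Yoga Fusion — 2 in total.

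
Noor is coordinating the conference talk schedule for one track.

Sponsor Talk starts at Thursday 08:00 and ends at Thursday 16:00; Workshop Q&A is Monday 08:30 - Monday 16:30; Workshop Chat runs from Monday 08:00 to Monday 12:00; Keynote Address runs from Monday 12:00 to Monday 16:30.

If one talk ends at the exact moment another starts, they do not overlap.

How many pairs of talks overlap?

Sorted by start: Workshop Chat, Workshop Q&A, Keynote Address, Sponsor Talk.
Workshop Q&A starts before Workshop Chat ends → Workshop Chat and Workshop Q&A overlap.
Keynote Address starts exactly when Workshop Chat ends (back-to-back, no overlap), so nothing later overlaps Workshop Chat either.
Keynote Address starts before Workshop Q&A ends → Workshop Q&A and Keynote Address overlap.
Sponsor Talk starts after Workshop Q&A ends.
Sponsor Talk starts after Keynote Address ends.
Overlapping pairs: Keynote Address & Workshop Q&A, Workshop Chat & Workshop Q&A — 2 in total.

2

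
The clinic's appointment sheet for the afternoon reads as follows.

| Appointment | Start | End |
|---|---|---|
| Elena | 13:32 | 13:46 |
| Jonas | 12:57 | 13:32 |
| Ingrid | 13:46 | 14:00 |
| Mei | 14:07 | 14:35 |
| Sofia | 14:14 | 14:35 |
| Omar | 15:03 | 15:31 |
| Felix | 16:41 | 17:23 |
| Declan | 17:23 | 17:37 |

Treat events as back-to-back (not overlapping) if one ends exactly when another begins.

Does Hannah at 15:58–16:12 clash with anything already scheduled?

Jonas: ends 13:32 at or before Hannah starts 15:58 → clear.
Elena: ends 13:46 at or before Hannah starts 15:58 → clear.
Ingrid: ends 14:00 at or before Hannah starts 15:58 → clear.
Mei: ends 14:35 at or before Hannah starts 15:58 → clear.
Sofia: ends 14:35 at or before Hannah starts 15:58 → clear.
Omar: ends 15:31 at or before Hannah starts 15:58 → clear.
Felix: starts 16:41 at or after Hannah ends 16:12 → clear.
Declan: starts 17:23 at or after Hannah ends 16:12 → clear.

No — it doesn't clash with anything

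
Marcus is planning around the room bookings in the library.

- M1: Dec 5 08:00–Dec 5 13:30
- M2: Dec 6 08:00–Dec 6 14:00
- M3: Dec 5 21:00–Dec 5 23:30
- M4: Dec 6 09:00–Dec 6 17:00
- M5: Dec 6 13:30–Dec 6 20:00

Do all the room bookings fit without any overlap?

No

Sorted by start: M1, M3, M2, M4, M5.
M3 starts after M1 ends — done with M1.
M2 starts after M3 ends — done with M3.
M4 starts before M2 ends → M2 and M4 overlap.
That's a conflict, so the schedule is not conflict-free.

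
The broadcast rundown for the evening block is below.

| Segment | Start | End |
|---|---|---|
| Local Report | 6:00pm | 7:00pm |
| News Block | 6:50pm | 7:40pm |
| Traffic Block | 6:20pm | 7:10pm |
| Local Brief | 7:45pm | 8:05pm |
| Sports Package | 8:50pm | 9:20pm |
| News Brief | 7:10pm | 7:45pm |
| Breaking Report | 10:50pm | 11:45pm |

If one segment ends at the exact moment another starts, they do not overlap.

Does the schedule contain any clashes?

Sorted by start: Local Report, Traffic Block, News Block, News Brief, Local Brief, Sports Package, Breaking Report.
Traffic Block starts before Local Report ends → Local Report and Traffic Block overlap.
That's a conflict, so the schedule is not conflict-free.

Yes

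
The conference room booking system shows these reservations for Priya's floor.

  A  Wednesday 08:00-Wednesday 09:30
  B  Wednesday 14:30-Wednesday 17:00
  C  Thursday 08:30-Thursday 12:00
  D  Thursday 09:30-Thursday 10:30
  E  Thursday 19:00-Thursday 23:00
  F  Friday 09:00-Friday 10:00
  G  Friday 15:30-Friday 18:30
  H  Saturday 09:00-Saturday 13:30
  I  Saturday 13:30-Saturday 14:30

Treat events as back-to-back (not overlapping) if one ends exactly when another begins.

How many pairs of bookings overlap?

Sorted by start: A, B, C, D, E, F, G, H, I.
B starts after A ends; A is clear from here.
C starts after B ends; B is clear from here.
D starts before C ends → C and D overlap.
E starts after C ends; C is clear from here.
E starts after D ends; D is clear from here.
F starts after E ends; E is clear from here.
G starts after F ends; F is clear from here.
H starts after G ends; G is clear from here.
I starts exactly when H ends (back-to-back, no overlap).
Overlapping pairs: C & D — 1 in total.

1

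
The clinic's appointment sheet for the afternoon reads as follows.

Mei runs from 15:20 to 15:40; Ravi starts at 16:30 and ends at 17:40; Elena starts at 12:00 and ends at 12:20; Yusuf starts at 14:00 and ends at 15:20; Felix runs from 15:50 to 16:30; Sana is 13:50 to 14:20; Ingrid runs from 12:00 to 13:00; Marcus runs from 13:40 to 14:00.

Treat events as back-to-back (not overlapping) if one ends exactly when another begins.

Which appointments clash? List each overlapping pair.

Sorted by start: Elena, Ingrid, Marcus, Sana, Yusuf, Mei, Felix, Ravi.
Ingrid starts before Elena ends → Elena and Ingrid overlap.
Marcus starts after Elena ends — done with Elena.
Marcus starts after Ingrid ends — done with Ingrid.
Sana starts before Marcus ends → Marcus and Sana overlap.
Yusuf starts exactly when Marcus ends (back-to-back, no overlap) — done with Marcus.
Yusuf starts before Sana ends → Sana and Yusuf overlap.
Mei starts after Sana ends — done with Sana.
Mei starts exactly when Yusuf ends (back-to-back, no overlap) — done with Yusuf.
Felix starts after Mei ends — done with Mei.
Ravi starts exactly when Felix ends (back-to-back, no overlap).

Elena & Ingrid, Marcus & Sana, Sana & Yusuf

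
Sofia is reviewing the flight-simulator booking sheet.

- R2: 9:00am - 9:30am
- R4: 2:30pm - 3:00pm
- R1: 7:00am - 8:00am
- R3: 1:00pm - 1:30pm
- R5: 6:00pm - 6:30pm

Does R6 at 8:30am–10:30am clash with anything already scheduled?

Yes — it overlaps R2

R1: ends 8:00am at or before R6 starts 8:30am → clear.
R2: starts 9:00am before R6 ends 10:30am, and ends 9:30am after R6 starts 8:30am → overlap.
R3: starts 1:00pm at or after R6 ends 10:30am → clear.
R4: starts 2:30pm at or after R6 ends 10:30am → clear.
R5: starts 6:00pm at or after R6 ends 10:30am → clear.
R6 overlaps R2.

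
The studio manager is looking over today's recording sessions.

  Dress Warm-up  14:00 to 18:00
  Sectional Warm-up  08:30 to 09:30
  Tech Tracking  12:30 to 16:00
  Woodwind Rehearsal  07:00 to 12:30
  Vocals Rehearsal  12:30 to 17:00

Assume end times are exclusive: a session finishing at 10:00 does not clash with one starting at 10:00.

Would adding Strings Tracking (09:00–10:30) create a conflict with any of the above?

Woodwind Rehearsal: starts 07:00 before Strings Tracking ends 10:30, and ends 12:30 after Strings Tracking starts 09:00 → overlap.
Sectional Warm-up: starts 08:30 before Strings Tracking ends 10:30, and ends 09:30 after Strings Tracking starts 09:00 → overlap.
Tech Tracking: starts 12:30 at or after Strings Tracking ends 10:30 → clear.
Vocals Rehearsal: starts 12:30 at or after Strings Tracking ends 10:30 → clear.
Dress Warm-up: starts 14:00 at or after Strings Tracking ends 10:30 → clear.
Strings Tracking overlaps Woodwind Rehearsal, Sectional Warm-up.

Yes — it overlaps Sectional Warm-up, Woodwind Rehearsal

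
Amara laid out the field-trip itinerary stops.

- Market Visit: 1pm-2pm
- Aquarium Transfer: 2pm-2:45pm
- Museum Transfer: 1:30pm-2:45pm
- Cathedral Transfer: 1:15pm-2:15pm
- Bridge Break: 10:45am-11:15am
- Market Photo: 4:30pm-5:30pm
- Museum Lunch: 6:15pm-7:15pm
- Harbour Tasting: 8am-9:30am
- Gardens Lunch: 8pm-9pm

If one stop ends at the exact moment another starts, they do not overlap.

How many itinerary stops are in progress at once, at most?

Walk through starts and ends in time order (an end at T is processed before a start at T):
8am start Harbour Tasting → 1
9:30am end Harbour Tasting → 0
10:45am start Bridge Break → 1
11:15am end Bridge Break → 0
1pm start Market Visit → 1
1:15pm start Cathedral Transfer → 2
1:30pm start Museum Transfer → 3
2pm end Market Visit → 2
2pm start Aquarium Transfer → 3
2:15pm end Cathedral Transfer → 2
2:45pm end Aquarium Transfer → 1
2:45pm end Museum Transfer → 0
4:30pm start Market Photo → 1
5:30pm end Market Photo → 0
6:15pm start Museum Lunch → 1
7:15pm end Museum Lunch → 0
8pm start Gardens Lunch → 1
9pm end Gardens Lunch → 0
Peak is 3, at 1:30pm (Cathedral Transfer, Market Visit, Museum Transfer).

3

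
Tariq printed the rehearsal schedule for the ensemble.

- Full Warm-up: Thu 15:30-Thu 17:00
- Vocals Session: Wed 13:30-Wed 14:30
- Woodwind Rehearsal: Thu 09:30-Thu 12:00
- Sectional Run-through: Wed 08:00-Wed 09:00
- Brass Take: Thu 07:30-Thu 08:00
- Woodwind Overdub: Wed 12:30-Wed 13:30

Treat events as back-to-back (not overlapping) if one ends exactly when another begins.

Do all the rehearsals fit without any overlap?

Yes

Check each pair: they overlap iff neither finishes before the other starts.
Sorted by start: Sectional Run-through, Woodwind Overdub, Vocals Session, Brass Take, Woodwind Rehearsal, Full Warm-up.
Woodwind Overdub starts after Sectional Run-through ends, so Sectional Run-through has no further overlaps.
Vocals Session starts exactly when Woodwind Overdub ends (back-to-back, no overlap), so Woodwind Overdub has no further overlaps.
Brass Take starts after Vocals Session ends, so Vocals Session has no further overlaps.
Woodwind Rehearsal starts after Brass Take ends, so Brass Take has no further overlaps.
Full Warm-up starts after Woodwind Rehearsal ends.
Every pair is clear; the schedule has no overlaps.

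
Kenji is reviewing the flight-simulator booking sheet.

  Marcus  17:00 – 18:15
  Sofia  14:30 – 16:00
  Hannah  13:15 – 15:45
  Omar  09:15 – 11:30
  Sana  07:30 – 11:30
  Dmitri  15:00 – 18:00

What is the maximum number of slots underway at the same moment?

Walk through starts and ends in time order (an end at T is processed before a start at T):
07:30 start Sana → 1
09:15 start Omar → 2
11:30 end Omar → 1
11:30 end Sana → 0
13:15 start Hannah → 1
14:30 start Sofia → 2
15:00 start Dmitri → 3
15:45 end Hannah → 2
16:00 end Sofia → 1
17:00 start Marcus → 2
18:00 end Dmitri → 1
18:15 end Marcus → 0
Peak is 3, at 15:00 (Dmitri, Hannah, Sofia).

3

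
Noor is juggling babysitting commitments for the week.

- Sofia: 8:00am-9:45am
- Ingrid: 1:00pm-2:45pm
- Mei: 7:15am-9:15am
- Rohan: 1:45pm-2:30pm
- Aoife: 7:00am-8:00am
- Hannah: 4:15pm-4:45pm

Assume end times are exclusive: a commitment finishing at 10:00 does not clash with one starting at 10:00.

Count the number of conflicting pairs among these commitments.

Sorted by start: Aoife, Mei, Sofia, Ingrid, Rohan, Hannah.
Mei starts before Aoife ends → Aoife and Mei overlap.
Sofia starts exactly when Aoife ends (back-to-back, no overlap), so nothing later overlaps Aoife either.
Sofia starts before Mei ends → Mei and Sofia overlap.
Ingrid starts after Mei ends, so nothing later overlaps Mei either.
Ingrid starts after Sofia ends, so nothing later overlaps Sofia either.
Rohan starts before Ingrid ends → Ingrid and Rohan overlap.
Hannah starts after Ingrid ends.
Hannah starts after Rohan ends.
Overlapping pairs: Aoife & Mei, Ingrid & Rohan, Mei & Sofia — 3 in total.

3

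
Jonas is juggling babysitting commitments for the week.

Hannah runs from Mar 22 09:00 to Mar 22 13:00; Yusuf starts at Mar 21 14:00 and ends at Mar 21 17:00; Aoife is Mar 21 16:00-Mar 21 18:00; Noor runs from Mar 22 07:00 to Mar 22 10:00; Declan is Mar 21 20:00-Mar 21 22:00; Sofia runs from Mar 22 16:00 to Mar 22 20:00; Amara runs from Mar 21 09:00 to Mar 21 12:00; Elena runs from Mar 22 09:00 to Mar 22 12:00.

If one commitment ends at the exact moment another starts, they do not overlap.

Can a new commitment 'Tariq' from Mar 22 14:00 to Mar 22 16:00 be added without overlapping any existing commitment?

Yes — the slot is free

Amara: ends Mar 21 12:00 at or before Tariq starts Mar 22 14:00 → clear.
Yusuf: ends Mar 21 17:00 at or before Tariq starts Mar 22 14:00 → clear.
Aoife: ends Mar 21 18:00 at or before Tariq starts Mar 22 14:00 → clear.
Declan: ends Mar 21 22:00 at or before Tariq starts Mar 22 14:00 → clear.
Noor: ends Mar 22 10:00 at or before Tariq starts Mar 22 14:00 → clear.
Elena: ends Mar 22 12:00 at or before Tariq starts Mar 22 14:00 → clear.
Hannah: ends Mar 22 13:00 at or before Tariq starts Mar 22 14:00 → clear.
Sofia: starts Mar 22 16:00 at or after Tariq ends Mar 22 16:00 → clear.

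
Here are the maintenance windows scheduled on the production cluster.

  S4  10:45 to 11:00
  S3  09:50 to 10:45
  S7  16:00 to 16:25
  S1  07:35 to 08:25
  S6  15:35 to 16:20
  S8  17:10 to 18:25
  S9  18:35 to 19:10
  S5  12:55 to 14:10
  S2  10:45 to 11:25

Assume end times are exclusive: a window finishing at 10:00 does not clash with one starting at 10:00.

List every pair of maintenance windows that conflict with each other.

S2 & S4, S6 & S7

Sorted by start: S1, S3, S2, S4, S5, S6, S7, S8, S9.
S3 starts after S1 ends — done with S1.
S2 starts exactly when S3 ends (back-to-back, no overlap) — done with S3.
S4 starts before S2 ends → S2 and S4 overlap.
S5 starts after S2 ends — done with S2.
S5 starts after S4 ends — done with S4.
S6 starts after S5 ends — done with S5.
S7 starts before S6 ends → S6 and S7 overlap.
S8 starts after S6 ends — done with S6.
S8 starts after S7 ends — done with S7.
S9 starts after S8 ends.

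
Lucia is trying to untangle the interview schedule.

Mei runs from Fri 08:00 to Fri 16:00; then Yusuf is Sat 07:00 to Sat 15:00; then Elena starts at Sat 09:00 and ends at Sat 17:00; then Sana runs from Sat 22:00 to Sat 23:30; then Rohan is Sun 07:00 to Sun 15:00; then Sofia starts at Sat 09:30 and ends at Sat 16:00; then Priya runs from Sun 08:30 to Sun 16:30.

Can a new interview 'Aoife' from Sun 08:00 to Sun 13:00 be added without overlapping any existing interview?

No — it overlaps Priya, Rohan

Mei: ends Fri 16:00 at or before Aoife starts Sun 08:00 → clear.
Yusuf: ends Sat 15:00 at or before Aoife starts Sun 08:00 → clear.
Elena: ends Sat 17:00 at or before Aoife starts Sun 08:00 → clear.
Sofia: ends Sat 16:00 at or before Aoife starts Sun 08:00 → clear.
Sana: ends Sat 23:30 at or before Aoife starts Sun 08:00 → clear.
Rohan: starts Sun 07:00 before Aoife ends Sun 13:00, and ends Sun 15:00 after Aoife starts Sun 08:00 → overlap.
Priya: starts Sun 08:30 before Aoife ends Sun 13:00, and ends Sun 16:30 after Aoife starts Sun 08:00 → overlap.
Aoife overlaps Rohan, Priya.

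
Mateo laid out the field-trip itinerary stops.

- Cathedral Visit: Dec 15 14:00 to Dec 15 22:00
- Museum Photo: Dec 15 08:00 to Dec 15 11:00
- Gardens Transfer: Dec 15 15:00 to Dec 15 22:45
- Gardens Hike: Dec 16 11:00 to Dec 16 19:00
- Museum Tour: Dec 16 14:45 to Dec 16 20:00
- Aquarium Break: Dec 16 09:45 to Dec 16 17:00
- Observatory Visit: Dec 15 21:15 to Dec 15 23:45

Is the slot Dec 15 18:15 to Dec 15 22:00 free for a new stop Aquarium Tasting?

No — it overlaps Cathedral Visit, Gardens Transfer, Observatory Visit

Museum Photo: ends Dec 15 11:00 at or before Aquarium Tasting starts Dec 15 18:15 → clear.
Cathedral Visit: starts Dec 15 14:00 before Aquarium Tasting ends Dec 15 22:00, and ends Dec 15 22:00 after Aquarium Tasting starts Dec 15 18:15 → overlap.
Gardens Transfer: starts Dec 15 15:00 before Aquarium Tasting ends Dec 15 22:00, and ends Dec 15 22:45 after Aquarium Tasting starts Dec 15 18:15 → overlap.
Observatory Visit: starts Dec 15 21:15 before Aquarium Tasting ends Dec 15 22:00, and ends Dec 15 23:45 after Aquarium Tasting starts Dec 15 18:15 → overlap.
Aquarium Break: starts Dec 16 09:45 at or after Aquarium Tasting ends Dec 15 22:00 → clear.
Gardens Hike: starts Dec 16 11:00 at or after Aquarium Tasting ends Dec 15 22:00 → clear.
Museum Tour: starts Dec 16 14:45 at or after Aquarium Tasting ends Dec 15 22:00 → clear.
Aquarium Tasting overlaps Cathedral Visit, Observatory Visit, Gardens Transfer.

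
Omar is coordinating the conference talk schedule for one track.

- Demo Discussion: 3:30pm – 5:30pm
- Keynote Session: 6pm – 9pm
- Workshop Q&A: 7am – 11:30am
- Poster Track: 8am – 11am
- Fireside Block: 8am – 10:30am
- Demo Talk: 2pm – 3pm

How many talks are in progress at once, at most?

Sort all start/end points and keep a running count:
7am start Workshop Q&A → 1
8am start Fireside Block → 2
8am start Poster Track → 3
10:30am end Fireside Block → 2
11am end Poster Track → 1
11:30am end Workshop Q&A → 0
2pm start Demo Talk → 1
3pm end Demo Talk → 0
3:30pm start Demo Discussion → 1
5:30pm end Demo Discussion → 0
6pm start Keynote Session → 1
9pm end Keynote Session → 0
Peak is 3, at 8am (Fireside Block, Poster Track, Workshop Q&A).

3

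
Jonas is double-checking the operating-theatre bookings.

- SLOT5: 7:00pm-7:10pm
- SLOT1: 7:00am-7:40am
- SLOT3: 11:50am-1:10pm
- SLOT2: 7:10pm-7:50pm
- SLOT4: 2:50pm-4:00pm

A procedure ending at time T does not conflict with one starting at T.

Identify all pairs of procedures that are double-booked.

Check each pair: they overlap iff neither finishes before the other starts.
Sorted by start: SLOT1, SLOT3, SLOT4, SLOT5, SLOT2.
SLOT3 starts after SLOT1 ends, so SLOT1 has no further overlaps.
SLOT4 starts after SLOT3 ends, so SLOT3 has no further overlaps.
SLOT5 starts after SLOT4 ends, so SLOT4 has no further overlaps.
SLOT2 starts exactly when SLOT5 ends (back-to-back, no overlap).

no overlapping pairs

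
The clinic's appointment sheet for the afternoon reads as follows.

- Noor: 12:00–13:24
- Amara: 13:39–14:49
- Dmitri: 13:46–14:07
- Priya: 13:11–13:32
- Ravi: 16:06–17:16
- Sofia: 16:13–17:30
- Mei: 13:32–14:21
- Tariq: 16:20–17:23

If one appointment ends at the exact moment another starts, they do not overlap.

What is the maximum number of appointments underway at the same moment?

3

Walk through starts and ends in time order (an end at T is processed before a start at T):
12:00 start Noor → 1
13:11 start Priya → 2
13:24 end Noor → 1
13:32 end Priya → 0
13:32 start Mei → 1
13:39 start Amara → 2
13:46 start Dmitri → 3
14:07 end Dmitri → 2
14:21 end Mei → 1
14:49 end Amara → 0
16:06 start Ravi → 1
16:13 start Sofia → 2
16:20 start Tariq → 3
17:16 end Ravi → 2
17:23 end Tariq → 1
17:30 end Sofia → 0
Peak is 3, at 13:46 (Amara, Dmitri, Mei).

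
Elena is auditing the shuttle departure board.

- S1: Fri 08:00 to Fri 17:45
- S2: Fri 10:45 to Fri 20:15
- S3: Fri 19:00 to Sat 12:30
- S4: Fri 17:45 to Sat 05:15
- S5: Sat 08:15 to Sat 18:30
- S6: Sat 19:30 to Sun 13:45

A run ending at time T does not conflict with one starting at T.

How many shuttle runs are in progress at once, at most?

3

Sweep the timeline, counting +1 at each start and −1 at each end (ends before starts at a tie):
Fri 08:00 start S1 → 1
Fri 10:45 start S2 → 2
Fri 17:45 end S1 → 1
Fri 17:45 start S4 → 2
Fri 19:00 start S3 → 3
Fri 20:15 end S2 → 2
Sat 05:15 end S4 → 1
Sat 08:15 start S5 → 2
Sat 12:30 end S3 → 1
Sat 18:30 end S5 → 0
Sat 19:30 start S6 → 1
Sun 13:45 end S6 → 0
Peak is 3, at Fri 19:00 (S2, S3, S4).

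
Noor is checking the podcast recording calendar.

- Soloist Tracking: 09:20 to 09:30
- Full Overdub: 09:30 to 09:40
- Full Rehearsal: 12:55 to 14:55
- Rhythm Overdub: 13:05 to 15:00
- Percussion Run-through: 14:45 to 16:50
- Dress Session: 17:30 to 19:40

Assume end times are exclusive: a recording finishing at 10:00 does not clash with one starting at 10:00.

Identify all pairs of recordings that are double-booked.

Sorted by start: Soloist Tracking, Full Overdub, Full Rehearsal, Rhythm Overdub, Percussion Run-through, Dress Session.
Full Overdub starts exactly when Soloist Tracking ends (back-to-back, no overlap), so Soloist Tracking has no further overlaps.
Full Rehearsal starts after Full Overdub ends, so Full Overdub has no further overlaps.
Rhythm Overdub starts before Full Rehearsal ends → Full Rehearsal and Rhythm Overdub overlap.
Percussion Run-through starts before Full Rehearsal ends → Full Rehearsal and Percussion Run-through overlap.
Dress Session starts after Full Rehearsal ends.
Percussion Run-through starts before Rhythm Overdub ends → Rhythm Overdub and Percussion Run-through overlap.
Dress Session starts after Rhythm Overdub ends.
Dress Session starts after Percussion Run-through ends.

Full Rehearsal & Percussion Run-through, Full Rehearsal & Rhythm Overdub, Percussion Run-through & Rhythm Overdub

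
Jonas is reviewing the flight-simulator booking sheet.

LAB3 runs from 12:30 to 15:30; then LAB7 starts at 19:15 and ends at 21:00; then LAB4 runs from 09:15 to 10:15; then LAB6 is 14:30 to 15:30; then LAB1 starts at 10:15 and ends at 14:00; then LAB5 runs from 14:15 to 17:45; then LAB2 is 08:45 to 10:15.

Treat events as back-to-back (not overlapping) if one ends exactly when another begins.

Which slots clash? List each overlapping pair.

Sorted by start: LAB2, LAB4, LAB1, LAB3, LAB5, LAB6, LAB7.
LAB4 starts before LAB2 ends → LAB2 and LAB4 overlap.
LAB1 starts exactly when LAB2 ends (back-to-back, no overlap); LAB2 is clear from here.
LAB1 starts exactly when LAB4 ends (back-to-back, no overlap); LAB4 is clear from here.
LAB3 starts before LAB1 ends → LAB1 and LAB3 overlap.
LAB5 starts after LAB1 ends; LAB1 is clear from here.
LAB5 starts before LAB3 ends → LAB3 and LAB5 overlap.
LAB6 starts before LAB3 ends → LAB3 and LAB6 overlap.
LAB7 starts after LAB3 ends.
LAB6 starts before LAB5 ends → LAB5 and LAB6 overlap.
LAB7 starts after LAB5 ends.
LAB7 starts after LAB6 ends.

LAB1 & LAB3, LAB2 & LAB4, LAB3 & LAB5, LAB3 & LAB6, LAB5 & LAB6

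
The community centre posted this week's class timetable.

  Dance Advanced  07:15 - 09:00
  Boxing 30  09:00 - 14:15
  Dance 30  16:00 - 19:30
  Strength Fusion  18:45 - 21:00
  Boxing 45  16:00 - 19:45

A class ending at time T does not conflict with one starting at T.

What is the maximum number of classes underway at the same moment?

3

Walk through starts and ends in time order (an end at T is processed before a start at T):
07:15 start Dance Advanced → 1
09:00 end Dance Advanced → 0
09:00 start Boxing 30 → 1
14:15 end Boxing 30 → 0
16:00 start Boxing 45 → 1
16:00 start Dance 30 → 2
18:45 start Strength Fusion → 3
19:30 end Dance 30 → 2
19:45 end Boxing 45 → 1
21:00 end Strength Fusion → 0
Peak is 3, at 18:45 (Boxing 45, Dance 30, Strength Fusion).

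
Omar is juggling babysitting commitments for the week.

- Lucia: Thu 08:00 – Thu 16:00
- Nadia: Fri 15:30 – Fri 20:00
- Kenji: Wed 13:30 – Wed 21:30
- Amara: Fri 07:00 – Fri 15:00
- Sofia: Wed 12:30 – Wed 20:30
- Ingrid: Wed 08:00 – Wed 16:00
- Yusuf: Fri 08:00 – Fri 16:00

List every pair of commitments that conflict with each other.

Amara & Yusuf, Ingrid & Kenji, Ingrid & Sofia, Kenji & Sofia, Nadia & Yusuf

Two intervals overlap when each starts before the other ends.
Sorted by start: Ingrid, Sofia, Kenji, Lucia, Amara, Yusuf, Nadia.
Sofia starts before Ingrid ends → Ingrid and Sofia overlap.
Kenji starts before Ingrid ends → Ingrid and Kenji overlap.
Lucia starts after Ingrid ends, so nothing later overlaps Ingrid either.
Kenji starts before Sofia ends → Sofia and Kenji overlap.
Lucia starts after Sofia ends, so nothing later overlaps Sofia either.
Lucia starts after Kenji ends, so nothing later overlaps Kenji either.
Amara starts after Lucia ends, so nothing later overlaps Lucia either.
Yusuf starts before Amara ends → Amara and Yusuf overlap.
Nadia starts after Amara ends.
Nadia starts before Yusuf ends → Yusuf and Nadia overlap.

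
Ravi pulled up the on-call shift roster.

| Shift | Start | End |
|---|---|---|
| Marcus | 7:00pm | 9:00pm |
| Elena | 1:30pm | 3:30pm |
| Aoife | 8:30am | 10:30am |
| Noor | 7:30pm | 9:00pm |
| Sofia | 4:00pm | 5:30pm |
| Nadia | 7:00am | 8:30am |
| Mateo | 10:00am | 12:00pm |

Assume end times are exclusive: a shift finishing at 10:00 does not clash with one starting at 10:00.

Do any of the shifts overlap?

Yes

Sorted by start: Nadia, Aoife, Mateo, Elena, Sofia, Marcus, Noor.
Aoife starts exactly when Nadia ends (back-to-back, no overlap), so Nadia has no further overlaps.
Mateo starts before Aoife ends → Aoife and Mateo overlap.
That's a conflict, so the schedule is not conflict-free.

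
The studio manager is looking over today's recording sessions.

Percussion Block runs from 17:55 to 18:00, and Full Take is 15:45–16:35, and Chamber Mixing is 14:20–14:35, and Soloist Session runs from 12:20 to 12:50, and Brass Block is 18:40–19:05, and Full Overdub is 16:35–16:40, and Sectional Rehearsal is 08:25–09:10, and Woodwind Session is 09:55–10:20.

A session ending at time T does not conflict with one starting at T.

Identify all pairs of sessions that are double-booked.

no conflicts

Sorted by start: Sectional Rehearsal, Woodwind Session, Soloist Session, Chamber Mixing, Full Take, Full Overdub, Percussion Block, Brass Block.
Woodwind Session starts after Sectional Rehearsal ends, so Sectional Rehearsal has no further overlaps.
Soloist Session starts after Woodwind Session ends, so Woodwind Session has no further overlaps.
Chamber Mixing starts after Soloist Session ends, so Soloist Session has no further overlaps.
Full Take starts after Chamber Mixing ends, so Chamber Mixing has no further overlaps.
Full Overdub starts exactly when Full Take ends (back-to-back, no overlap), so Full Take has no further overlaps.
Percussion Block starts after Full Overdub ends, so Full Overdub has no further overlaps.
Brass Block starts after Percussion Block ends.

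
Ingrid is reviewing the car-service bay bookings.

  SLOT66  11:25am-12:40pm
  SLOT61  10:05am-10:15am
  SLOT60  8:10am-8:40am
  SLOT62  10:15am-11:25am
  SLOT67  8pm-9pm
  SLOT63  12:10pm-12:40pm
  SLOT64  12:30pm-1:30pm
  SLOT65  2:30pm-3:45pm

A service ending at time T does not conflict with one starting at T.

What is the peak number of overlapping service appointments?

Sweep the timeline, counting +1 at each start and −1 at each end (ends before starts at a tie):
8:10am start SLOT60 → 1
8:40am end SLOT60 → 0
10:05am start SLOT61 → 1
10:15am end SLOT61 → 0
10:15am start SLOT62 → 1
11:25am end SLOT62 → 0
11:25am start SLOT66 → 1
12:10pm start SLOT63 → 2
12:30pm start SLOT64 → 3
12:40pm end SLOT63 → 2
12:40pm end SLOT66 → 1
1:30pm end SLOT64 → 0
2:30pm start SLOT65 → 1
3:45pm end SLOT65 → 0
8pm start SLOT67 → 1
9pm end SLOT67 → 0
Peak is 3, at 12:30pm (SLOT63, SLOT64, SLOT66).

3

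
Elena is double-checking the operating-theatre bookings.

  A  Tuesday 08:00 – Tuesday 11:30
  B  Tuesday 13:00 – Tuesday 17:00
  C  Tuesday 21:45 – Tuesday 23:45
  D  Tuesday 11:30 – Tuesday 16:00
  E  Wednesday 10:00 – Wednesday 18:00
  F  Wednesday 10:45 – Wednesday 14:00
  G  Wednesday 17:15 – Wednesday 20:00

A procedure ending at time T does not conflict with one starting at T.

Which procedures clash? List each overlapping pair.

B & D, E & F, E & G

Sorted by start: A, D, B, C, E, F, G.
D starts exactly when A ends (back-to-back, no overlap); A is clear from here.
B starts before D ends → D and B overlap.
C starts after D ends; D is clear from here.
C starts after B ends; B is clear from here.
E starts after C ends; C is clear from here.
F starts before E ends → E and F overlap.
G starts before E ends → E and G overlap.
G starts after F ends.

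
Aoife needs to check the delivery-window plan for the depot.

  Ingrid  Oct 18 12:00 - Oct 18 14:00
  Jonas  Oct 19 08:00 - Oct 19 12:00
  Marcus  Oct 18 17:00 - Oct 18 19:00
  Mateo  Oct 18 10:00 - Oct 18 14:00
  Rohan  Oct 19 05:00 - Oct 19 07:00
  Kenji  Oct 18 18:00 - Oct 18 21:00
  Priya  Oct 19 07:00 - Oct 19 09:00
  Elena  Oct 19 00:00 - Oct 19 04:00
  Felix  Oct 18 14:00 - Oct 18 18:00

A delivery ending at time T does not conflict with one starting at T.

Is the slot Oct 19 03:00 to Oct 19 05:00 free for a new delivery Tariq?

No — it overlaps Elena

Mateo: ends Oct 18 14:00 at or before Tariq starts Oct 19 03:00 → clear.
Ingrid: ends Oct 18 14:00 at or before Tariq starts Oct 19 03:00 → clear.
Felix: ends Oct 18 18:00 at or before Tariq starts Oct 19 03:00 → clear.
Marcus: ends Oct 18 19:00 at or before Tariq starts Oct 19 03:00 → clear.
Kenji: ends Oct 18 21:00 at or before Tariq starts Oct 19 03:00 → clear.
Elena: starts Oct 19 00:00 before Tariq ends Oct 19 05:00, and ends Oct 19 04:00 after Tariq starts Oct 19 03:00 → overlap.
Rohan: starts Oct 19 05:00 at or after Tariq ends Oct 19 05:00 → clear.
Priya: starts Oct 19 07:00 at or after Tariq ends Oct 19 05:00 → clear.
Jonas: starts Oct 19 08:00 at or after Tariq ends Oct 19 05:00 → clear.
Tariq overlaps Elena.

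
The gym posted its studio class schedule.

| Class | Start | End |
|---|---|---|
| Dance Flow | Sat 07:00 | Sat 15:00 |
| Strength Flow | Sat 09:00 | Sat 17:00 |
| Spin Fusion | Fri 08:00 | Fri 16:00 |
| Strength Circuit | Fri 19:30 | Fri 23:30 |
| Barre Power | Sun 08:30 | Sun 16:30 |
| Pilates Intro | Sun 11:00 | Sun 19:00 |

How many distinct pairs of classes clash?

Sorted by start: Spin Fusion, Strength Circuit, Dance Flow, Strength Flow, Barre Power, Pilates Intro.
Strength Circuit starts after Spin Fusion ends, so Spin Fusion has no further overlaps.
Dance Flow starts after Strength Circuit ends, so Strength Circuit has no further overlaps.
Strength Flow starts before Dance Flow ends → Dance Flow and Strength Flow overlap.
Barre Power starts after Dance Flow ends, so Dance Flow has no further overlaps.
Barre Power starts after Strength Flow ends, so Strength Flow has no further overlaps.
Pilates Intro starts before Barre Power ends → Barre Power and Pilates Intro overlap.
Overlapping pairs: Barre Power & Pilates Intro, Dance Flow & Strength Flow — 2 in total.

2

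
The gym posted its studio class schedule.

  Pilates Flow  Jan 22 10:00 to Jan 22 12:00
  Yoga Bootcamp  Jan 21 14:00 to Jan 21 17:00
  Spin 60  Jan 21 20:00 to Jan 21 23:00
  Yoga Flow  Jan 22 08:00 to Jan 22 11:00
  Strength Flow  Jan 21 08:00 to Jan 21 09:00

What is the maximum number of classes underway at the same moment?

2

Sort all start/end points and keep a running count:
Jan 21 08:00 start Strength Flow → 1
Jan 21 09:00 end Strength Flow → 0
Jan 21 14:00 start Yoga Bootcamp → 1
Jan 21 17:00 end Yoga Bootcamp → 0
Jan 21 20:00 start Spin 60 → 1
Jan 21 23:00 end Spin 60 → 0
Jan 22 08:00 start Yoga Flow → 1
Jan 22 10:00 start Pilates Flow → 2
Jan 22 11:00 end Yoga Flow → 1
Jan 22 12:00 end Pilates Flow → 0
Peak is 2, at Jan 22 10:00 (Pilates Flow, Yoga Flow).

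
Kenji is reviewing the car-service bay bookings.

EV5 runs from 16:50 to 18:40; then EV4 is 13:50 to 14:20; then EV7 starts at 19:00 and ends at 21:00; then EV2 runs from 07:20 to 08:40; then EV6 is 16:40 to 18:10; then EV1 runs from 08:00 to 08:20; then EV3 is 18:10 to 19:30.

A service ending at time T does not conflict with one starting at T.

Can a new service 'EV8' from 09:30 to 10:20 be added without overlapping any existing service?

Yes — the slot is free

EV2: ends 08:40 at or before EV8 starts 09:30 → clear.
EV1: ends 08:20 at or before EV8 starts 09:30 → clear.
EV4: starts 13:50 at or after EV8 ends 10:20 → clear.
EV6: starts 16:40 at or after EV8 ends 10:20 → clear.
EV5: starts 16:50 at or after EV8 ends 10:20 → clear.
EV3: starts 18:10 at or after EV8 ends 10:20 → clear.
EV7: starts 19:00 at or after EV8 ends 10:20 → clear.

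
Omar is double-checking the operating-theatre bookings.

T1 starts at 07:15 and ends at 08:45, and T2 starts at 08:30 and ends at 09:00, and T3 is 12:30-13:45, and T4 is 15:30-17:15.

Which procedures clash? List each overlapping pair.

Sorted by start: T1, T2, T3, T4.
T2 starts before T1 ends → T1 and T2 overlap.
T3 starts after T1 ends — done with T1.
T3 starts after T2 ends — done with T2.
T4 starts after T3 ends.

T1 & T2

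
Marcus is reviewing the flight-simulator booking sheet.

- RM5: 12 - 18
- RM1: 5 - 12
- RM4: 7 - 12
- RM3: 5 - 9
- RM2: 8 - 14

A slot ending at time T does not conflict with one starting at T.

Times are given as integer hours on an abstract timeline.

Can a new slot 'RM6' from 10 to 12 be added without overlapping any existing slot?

No — it overlaps RM1, RM2, RM4

RM1: starts 5 before RM6 ends 12, and ends 12 after RM6 starts 10 → overlap.
RM3: ends 9 at or before RM6 starts 10 → clear.
RM4: starts 7 before RM6 ends 12, and ends 12 after RM6 starts 10 → overlap.
RM2: starts 8 before RM6 ends 12, and ends 14 after RM6 starts 10 → overlap.
RM5: starts 12 at or after RM6 ends 12 → clear.
RM6 overlaps RM1, RM2, RM4.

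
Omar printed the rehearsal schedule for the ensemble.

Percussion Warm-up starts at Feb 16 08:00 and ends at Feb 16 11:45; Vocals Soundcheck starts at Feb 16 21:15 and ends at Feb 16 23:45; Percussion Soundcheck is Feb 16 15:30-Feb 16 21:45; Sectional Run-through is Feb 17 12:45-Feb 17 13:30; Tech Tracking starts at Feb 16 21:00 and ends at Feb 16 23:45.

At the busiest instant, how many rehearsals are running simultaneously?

Sweep the timeline, counting +1 at each start and −1 at each end (ends before starts at a tie):
Feb 16 08:00 start Percussion Warm-up → 1
Feb 16 11:45 end Percussion Warm-up → 0
Feb 16 15:30 start Percussion Soundcheck → 1
Feb 16 21:00 start Tech Tracking → 2
Feb 16 21:15 start Vocals Soundcheck → 3
Feb 16 21:45 end Percussion Soundcheck → 2
Feb 16 23:45 end Tech Tracking → 1
Feb 16 23:45 end Vocals Soundcheck → 0
Feb 17 12:45 start Sectional Run-through → 1
Feb 17 13:30 end Sectional Run-through → 0
Peak is 3, at Feb 16 21:15 (Percussion Soundcheck, Tech Tracking, Vocals Soundcheck).

3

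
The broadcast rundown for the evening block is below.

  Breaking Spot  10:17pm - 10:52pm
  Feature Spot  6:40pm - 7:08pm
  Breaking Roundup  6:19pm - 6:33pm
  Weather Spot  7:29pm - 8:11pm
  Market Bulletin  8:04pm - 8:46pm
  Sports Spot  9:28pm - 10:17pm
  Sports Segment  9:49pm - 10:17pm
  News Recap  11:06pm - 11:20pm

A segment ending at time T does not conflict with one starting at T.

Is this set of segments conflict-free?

No

Two intervals overlap when each starts before the other ends.
Sorted by start: Breaking Roundup, Feature Spot, Weather Spot, Market Bulletin, Sports Spot, Sports Segment, Breaking Spot, News Recap.
Feature Spot starts after Breaking Roundup ends — done with Breaking Roundup.
Weather Spot starts after Feature Spot ends — done with Feature Spot.
Market Bulletin starts before Weather Spot ends → Weather Spot and Market Bulletin overlap.
That's a conflict, so the schedule is not conflict-free.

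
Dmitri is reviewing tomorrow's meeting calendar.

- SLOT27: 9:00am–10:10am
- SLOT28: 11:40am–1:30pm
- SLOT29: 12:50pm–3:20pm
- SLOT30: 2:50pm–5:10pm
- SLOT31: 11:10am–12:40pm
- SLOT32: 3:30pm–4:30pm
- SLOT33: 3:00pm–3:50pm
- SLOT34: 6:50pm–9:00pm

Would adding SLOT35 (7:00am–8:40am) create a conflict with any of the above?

No — it doesn't clash with anything

SLOT27: starts 9:00am at or after SLOT35 ends 8:40am → clear.
SLOT31: starts 11:10am at or after SLOT35 ends 8:40am → clear.
SLOT28: starts 11:40am at or after SLOT35 ends 8:40am → clear.
SLOT29: starts 12:50pm at or after SLOT35 ends 8:40am → clear.
SLOT30: starts 2:50pm at or after SLOT35 ends 8:40am → clear.
SLOT33: starts 3:00pm at or after SLOT35 ends 8:40am → clear.
SLOT32: starts 3:30pm at or after SLOT35 ends 8:40am → clear.
SLOT34: starts 6:50pm at or after SLOT35 ends 8:40am → clear.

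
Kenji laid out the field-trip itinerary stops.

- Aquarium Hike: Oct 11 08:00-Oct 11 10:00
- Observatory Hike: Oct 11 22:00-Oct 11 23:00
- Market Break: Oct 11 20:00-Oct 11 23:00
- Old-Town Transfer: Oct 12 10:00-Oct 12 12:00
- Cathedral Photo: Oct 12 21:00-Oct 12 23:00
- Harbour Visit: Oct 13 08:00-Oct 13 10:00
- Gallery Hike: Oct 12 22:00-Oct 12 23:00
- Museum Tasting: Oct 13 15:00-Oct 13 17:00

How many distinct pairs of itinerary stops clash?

2

Sorted by start: Aquarium Hike, Market Break, Observatory Hike, Old-Town Transfer, Cathedral Photo, Gallery Hike, Harbour Visit, Museum Tasting.
Market Break starts after Aquarium Hike ends — done with Aquarium Hike.
Observatory Hike starts before Market Break ends → Market Break and Observatory Hike overlap.
Old-Town Transfer starts after Market Break ends — done with Market Break.
Old-Town Transfer starts after Observatory Hike ends — done with Observatory Hike.
Cathedral Photo starts after Old-Town Transfer ends — done with Old-Town Transfer.
Gallery Hike starts before Cathedral Photo ends → Cathedral Photo and Gallery Hike overlap.
Harbour Visit starts after Cathedral Photo ends — done with Cathedral Photo.
Harbour Visit starts after Gallery Hike ends — done with Gallery Hike.
Museum Tasting starts after Harbour Visit ends.
Overlapping pairs: Cathedral Photo & Gallery Hike, Market Break & Observatory Hike — 2 in total.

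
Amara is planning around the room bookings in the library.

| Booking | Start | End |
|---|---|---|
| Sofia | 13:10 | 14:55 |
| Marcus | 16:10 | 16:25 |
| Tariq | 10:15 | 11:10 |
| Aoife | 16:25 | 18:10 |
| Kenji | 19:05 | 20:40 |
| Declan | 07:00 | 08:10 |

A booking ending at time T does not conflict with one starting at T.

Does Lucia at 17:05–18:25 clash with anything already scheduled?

Yes — it overlaps Aoife

Declan: ends 08:10 at or before Lucia starts 17:05 → clear.
Tariq: ends 11:10 at or before Lucia starts 17:05 → clear.
Sofia: ends 14:55 at or before Lucia starts 17:05 → clear.
Marcus: ends 16:25 at or before Lucia starts 17:05 → clear.
Aoife: starts 16:25 before Lucia ends 18:25, and ends 18:10 after Lucia starts 17:05 → overlap.
Kenji: starts 19:05 at or after Lucia ends 18:25 → clear.
Lucia overlaps Aoife.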